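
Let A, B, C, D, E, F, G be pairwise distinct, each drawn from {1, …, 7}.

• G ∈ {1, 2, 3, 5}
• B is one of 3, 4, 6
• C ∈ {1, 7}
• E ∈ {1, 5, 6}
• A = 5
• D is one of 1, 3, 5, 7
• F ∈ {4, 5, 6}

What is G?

2

A's domain is down to {5}, so A = 5. Eliminate 5 elsewhere: D, E, F, G.
Among the 6 still-open variables, 2 fits only G (and all 6 values in {1, 2, 3, 4, 6, 7} must be used), so G = 2.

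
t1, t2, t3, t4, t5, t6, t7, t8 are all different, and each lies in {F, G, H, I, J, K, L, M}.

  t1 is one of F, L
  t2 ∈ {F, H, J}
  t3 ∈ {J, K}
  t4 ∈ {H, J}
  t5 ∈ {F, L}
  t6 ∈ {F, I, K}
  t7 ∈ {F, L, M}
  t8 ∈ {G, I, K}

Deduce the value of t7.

The 8 variables draw from only 8 values {F, G, H, I, J, K, L, M}, so each is used; only t8 can be G, hence t8 = G.
The 7 still-open variables together cover exactly {F, H, I, J, K, L, M} — 7 values for 7 variables — and I appears only in t6's list, so t6 = I.
Among the 6 still-open variables, K fits only t3 (and all 6 values in {F, H, J, K, L, M} must be used), so t3 = K.
The 5 still-open variables together cover exactly {F, H, J, L, M} — 5 values for 5 variables — and M appears only in t7's list, so t7 = M.

M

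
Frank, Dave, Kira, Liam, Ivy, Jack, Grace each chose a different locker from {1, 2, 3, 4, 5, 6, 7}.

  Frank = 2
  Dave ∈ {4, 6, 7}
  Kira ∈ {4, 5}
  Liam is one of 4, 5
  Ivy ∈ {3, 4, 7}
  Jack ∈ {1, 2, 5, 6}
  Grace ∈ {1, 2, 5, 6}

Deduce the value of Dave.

7

Frank's domain is down to {2}, so Frank = 2. So Jack, Grace can't be 2.
The 6 still-open variables together cover exactly {1, 3, 4, 5, 6, 7} — 6 values for 6 variables — and 3 appears only in Ivy's list, so Ivy = 3.
Among the 5 still-open variables, 7 fits only Dave (and all 5 values in {1, 4, 5, 6, 7} must be used), so Dave = 7.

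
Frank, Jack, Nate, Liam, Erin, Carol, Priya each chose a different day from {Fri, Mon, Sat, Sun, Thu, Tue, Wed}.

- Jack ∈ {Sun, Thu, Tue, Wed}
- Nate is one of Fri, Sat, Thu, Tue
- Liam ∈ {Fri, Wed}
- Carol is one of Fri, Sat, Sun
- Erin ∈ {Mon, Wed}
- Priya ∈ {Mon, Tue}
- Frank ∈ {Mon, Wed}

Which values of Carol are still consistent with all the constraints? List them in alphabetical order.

The 2 variables Frank and Erin are confined to {Mon, Wed}, which locks those values in; drop them from Jack, Liam, Priya.
Liam has just one choice, so Liam = Fri. Remove Fri from Nate, Carol.
That leaves Priya = Tue. Remove Tue from Jack, Nate.
No further eliminations apply; Carol can still be any of Sat, Sun.

Sat, Sun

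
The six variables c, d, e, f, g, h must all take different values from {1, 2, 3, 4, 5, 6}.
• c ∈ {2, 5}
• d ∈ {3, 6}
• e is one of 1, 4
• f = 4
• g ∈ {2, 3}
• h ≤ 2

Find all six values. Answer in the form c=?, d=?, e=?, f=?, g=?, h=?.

f's domain is down to {4}, so f = 4. Strike 4 from e.
e must be 1 (only option left). Eliminate 1 elsewhere: h.
h has just one choice, so h = 2. Strike 2 from c, g.
c's domain is down to {5}, so c = 5.
g must be 3 (only option left). Strike 3 from d.
That leaves d = 6.

c=5, d=6, e=1, f=4, g=3, h=2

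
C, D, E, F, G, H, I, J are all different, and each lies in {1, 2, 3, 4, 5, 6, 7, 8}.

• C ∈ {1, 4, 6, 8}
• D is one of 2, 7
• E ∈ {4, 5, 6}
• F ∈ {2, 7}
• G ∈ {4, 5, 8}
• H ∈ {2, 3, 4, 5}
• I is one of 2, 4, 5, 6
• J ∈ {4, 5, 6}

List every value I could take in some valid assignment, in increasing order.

Among the 8 variables, 1 fits only C (and all 8 values in {1, 2, 3, 4, 5, 6, 7, 8} must be used), so C = 1.
The 7 still-open variables together cover exactly {2, 3, 4, 5, 6, 7, 8} — 7 values for 7 variables — and 3 appears only in H's list, so H = 3.
The 6 still-open variables together cover exactly {2, 4, 5, 6, 7, 8} — 6 values for 6 variables — and 8 appears only in G's list, so G = 8.
D and F share exactly the 2 values {2, 7}; by pigeonhole those values go to them, so strike 2, 7 from I.
No further eliminations apply; I can still be any of 4, 5, 6.

4, 5, 6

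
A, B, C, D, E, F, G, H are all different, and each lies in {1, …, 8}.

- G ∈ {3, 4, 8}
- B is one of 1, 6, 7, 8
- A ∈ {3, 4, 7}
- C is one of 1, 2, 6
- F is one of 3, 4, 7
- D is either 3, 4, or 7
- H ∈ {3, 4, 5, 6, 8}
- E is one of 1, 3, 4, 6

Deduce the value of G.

The 8 variables draw from only 8 values {1, 2, 3, 4, 5, 6, 7, 8}, so each is used; only C can be 2, hence C = 2.
Among the 7 still-open variables, 5 fits only H (and all 7 values in {1, 3, 4, 5, 6, 7, 8} must be used), so H = 5.
A, D, F share exactly the 3 values {3, 4, 7}; by pigeonhole those values go to them, so strike 3, 4, 7 from B, E, G.
So G = 8.

8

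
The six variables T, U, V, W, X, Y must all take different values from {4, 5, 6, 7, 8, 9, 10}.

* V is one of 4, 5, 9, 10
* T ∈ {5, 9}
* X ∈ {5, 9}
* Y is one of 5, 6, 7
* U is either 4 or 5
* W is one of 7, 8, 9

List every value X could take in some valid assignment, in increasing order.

5, 9

T and X between them cover only {5, 9} — a naked pair. Remove those values from U, V, W, Y.
U's domain is down to {4}, so U = 4. Eliminate 4 elsewhere: V.
V has just one choice, so V = 10.
No further eliminations apply; X can still be any of 5, 9.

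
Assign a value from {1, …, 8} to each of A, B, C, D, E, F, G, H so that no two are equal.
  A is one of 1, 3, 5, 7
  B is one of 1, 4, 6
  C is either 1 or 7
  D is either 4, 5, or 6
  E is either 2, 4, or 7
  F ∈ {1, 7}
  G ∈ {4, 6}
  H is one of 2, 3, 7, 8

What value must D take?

The 8 variables together cover exactly {1, 2, 3, 4, 5, 6, 7, 8} — 8 values for 8 variables — and 8 appears only in H's list, so H = 8.
The 7 still-open variables draw from only 7 values {1, 2, 3, 4, 5, 6, 7}, so each is used; only E can be 2, hence E = 2.
The 6 still-open variables draw from only 6 values {1, 3, 4, 5, 6, 7}, so each is used; only A can be 3, hence A = 3.
Among the 5 still-open variables, 5 fits only D (and all 5 values in {1, 4, 5, 6, 7} must be used), so D = 5.

5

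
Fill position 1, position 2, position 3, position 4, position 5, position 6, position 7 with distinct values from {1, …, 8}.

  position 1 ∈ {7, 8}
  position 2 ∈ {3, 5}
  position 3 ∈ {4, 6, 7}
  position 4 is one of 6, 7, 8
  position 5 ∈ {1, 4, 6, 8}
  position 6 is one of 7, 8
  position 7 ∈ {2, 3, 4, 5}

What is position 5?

position 1 and position 6 between them cover only {7, 8} — a naked pair. Remove those values from position 3, position 4, position 5.
position 4's domain is down to {6}, so position 4 = 6. Remove 6 from position 3, position 5.
That leaves position 3 = 4. So position 5, position 7 can't be 4.
So position 5 = 1.

1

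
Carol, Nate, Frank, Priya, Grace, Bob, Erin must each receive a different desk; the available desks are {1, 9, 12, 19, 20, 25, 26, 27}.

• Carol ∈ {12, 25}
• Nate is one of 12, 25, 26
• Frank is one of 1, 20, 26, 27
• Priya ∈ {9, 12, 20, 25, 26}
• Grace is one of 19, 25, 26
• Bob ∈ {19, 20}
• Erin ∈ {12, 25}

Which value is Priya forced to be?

The 2 variables Carol and Erin are confined to {12, 25}, which locks those values in; drop them from Nate, Priya, Grace.
Nate has just one choice, so Nate = 26. Remove 26 from Frank, Priya, Grace.
Grace's domain is down to {19}, so Grace = 19. Strike 19 from Bob.
Bob has just one choice, so Bob = 20. Eliminate 20 elsewhere: Frank, Priya.
So Priya = 9.

9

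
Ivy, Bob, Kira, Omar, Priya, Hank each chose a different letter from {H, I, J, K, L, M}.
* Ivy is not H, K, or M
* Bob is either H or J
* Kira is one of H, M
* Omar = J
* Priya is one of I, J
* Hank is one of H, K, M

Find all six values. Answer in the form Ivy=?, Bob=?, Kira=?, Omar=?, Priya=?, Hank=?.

Omar's domain is down to {J}, so Omar = J. Strike J from Ivy, Bob, Priya.
Priya must be I (only option left). Remove I from Ivy.
Ivy must be L (only option left).
Bob must be H (only option left). Eliminate H elsewhere: Kira, Hank.
Kira must be M (only option left). Remove M from Hank.
Hank's domain is down to {K}, so Hank = K.

Ivy=L, Bob=H, Kira=M, Omar=J, Priya=I, Hank=K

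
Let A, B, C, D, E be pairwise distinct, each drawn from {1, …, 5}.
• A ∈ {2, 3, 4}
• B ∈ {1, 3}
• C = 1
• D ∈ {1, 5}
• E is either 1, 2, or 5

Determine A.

4

C has just one choice, so C = 1. So B, D, E can't be 1.
D has just one choice, so D = 5. Strike 5 from E.
E's domain is down to {2}, so E = 2. Eliminate 2 elsewhere: A.
B must be 3 (only option left). So A can't be 3.
So A = 4.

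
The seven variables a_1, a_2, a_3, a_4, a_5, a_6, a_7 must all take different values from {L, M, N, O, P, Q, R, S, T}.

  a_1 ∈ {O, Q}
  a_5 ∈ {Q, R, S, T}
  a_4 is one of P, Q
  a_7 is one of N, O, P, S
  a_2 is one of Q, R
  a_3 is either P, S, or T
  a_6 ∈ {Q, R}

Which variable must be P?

a_4

The 7 variables together cover exactly {N, O, P, Q, R, S, T} — 7 values for 7 variables — and N appears only in a_7's list, so a_7 = N.
The 6 still-open variables draw from only 6 values {O, P, Q, R, S, T}, so each is used; only a_1 can be O, hence a_1 = O.
a_2 and a_6 share exactly the 2 values {Q, R}; by pigeonhole those values go to them, so strike Q, R from a_4, a_5.
So P goes to a_4.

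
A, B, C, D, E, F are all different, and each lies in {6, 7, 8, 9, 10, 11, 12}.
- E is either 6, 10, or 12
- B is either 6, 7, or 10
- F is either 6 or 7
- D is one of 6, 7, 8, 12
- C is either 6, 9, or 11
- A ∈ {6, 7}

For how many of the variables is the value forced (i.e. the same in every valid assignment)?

A and F share exactly the 2 values {6, 7}; by pigeonhole those values go to them, so strike 6, 7 from B, C, D, E.
B has just one choice, so B = 10. Eliminate 10 elsewhere: E.
E has just one choice, so E = 12. Eliminate 12 elsewhere: D.
D has just one choice, so D = 8.
Determined: B=10, D=8, E=12. The other variables each still have more than one consistent value. That makes 3.

3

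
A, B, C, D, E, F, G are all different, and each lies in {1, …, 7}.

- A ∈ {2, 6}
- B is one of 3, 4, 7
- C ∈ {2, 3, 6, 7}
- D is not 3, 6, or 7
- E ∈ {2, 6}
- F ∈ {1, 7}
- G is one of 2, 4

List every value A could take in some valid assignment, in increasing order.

The 7 variables together cover exactly {1, 2, 3, 4, 5, 6, 7} — 7 values for 7 variables — and 5 appears only in D's list, so D = 5.
Among the 6 still-open variables, 1 fits only F (and all 6 values in {1, 2, 3, 4, 6, 7} must be used), so F = 1.
A and E between them cover only {2, 6} — a naked pair. Remove those values from C, G.
That leaves G = 4. Eliminate 4 elsewhere: B.
No further eliminations apply; A can still be any of 2, 6.

2, 6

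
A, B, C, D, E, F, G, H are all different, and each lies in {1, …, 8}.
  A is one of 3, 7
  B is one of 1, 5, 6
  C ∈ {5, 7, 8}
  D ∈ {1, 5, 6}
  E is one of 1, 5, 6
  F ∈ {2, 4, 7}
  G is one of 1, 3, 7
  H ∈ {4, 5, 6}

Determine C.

8

The 8 variables draw from only 8 values {1, 2, 3, 4, 5, 6, 7, 8}, so each is used; only F can be 2, hence F = 2.
The 7 still-open variables together cover exactly {1, 3, 4, 5, 6, 7, 8} — 7 values for 7 variables — and 4 appears only in H's list, so H = 4.
The 6 still-open variables draw from only 6 values {1, 3, 5, 6, 7, 8}, so each is used; only C can be 8, hence C = 8.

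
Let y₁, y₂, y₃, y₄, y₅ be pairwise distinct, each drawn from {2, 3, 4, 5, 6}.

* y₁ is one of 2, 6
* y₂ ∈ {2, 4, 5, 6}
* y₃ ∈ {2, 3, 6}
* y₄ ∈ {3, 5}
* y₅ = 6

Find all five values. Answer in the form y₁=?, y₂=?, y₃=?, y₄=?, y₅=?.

y₅ has just one choice, so y₅ = 6. Remove 6 from y₁, y₂, y₃.
y₁'s domain is down to {2}, so y₁ = 2. Strike 2 from y₂, y₃.
y₃ has just one choice, so y₃ = 3. So y₄ can't be 3.
y₄ must be 5 (only option left). Strike 5 from y₂.
y₂'s domain is down to {4}, so y₂ = 4.

y₁=2, y₂=4, y₃=3, y₄=5, y₅=6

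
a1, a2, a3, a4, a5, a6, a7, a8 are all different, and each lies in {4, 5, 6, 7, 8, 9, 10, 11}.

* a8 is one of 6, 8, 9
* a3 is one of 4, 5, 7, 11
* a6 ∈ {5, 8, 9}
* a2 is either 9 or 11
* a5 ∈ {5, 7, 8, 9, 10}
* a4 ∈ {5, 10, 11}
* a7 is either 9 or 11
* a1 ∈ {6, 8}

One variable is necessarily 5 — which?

The 8 variables draw from only 8 values {4, 5, 6, 7, 8, 9, 10, 11}, so each is used; only a3 can be 4, hence a3 = 4.
The 7 still-open variables together cover exactly {5, 6, 7, 8, 9, 10, 11} — 7 values for 7 variables — and 7 appears only in a5's list, so a5 = 7.
The 6 still-open variables draw from only 6 values {5, 6, 8, 9, 10, 11}, so each is used; only a4 can be 10, hence a4 = 10.
The 5 still-open variables draw from only 5 values {5, 6, 8, 9, 11}, so each is used; only a6 can be 5, hence a6 = 5.

a6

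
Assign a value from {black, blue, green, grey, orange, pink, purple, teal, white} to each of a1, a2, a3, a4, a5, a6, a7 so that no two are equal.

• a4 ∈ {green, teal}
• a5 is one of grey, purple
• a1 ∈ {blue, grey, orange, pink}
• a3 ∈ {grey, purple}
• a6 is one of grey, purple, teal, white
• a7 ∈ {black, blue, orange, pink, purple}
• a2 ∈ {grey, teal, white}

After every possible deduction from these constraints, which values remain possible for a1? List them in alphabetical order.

a3 and a5 between them cover only {grey, purple} — a naked pair. Remove those values from a1, a2, a6, a7.
a2 and a6 between them cover only {teal, white} — a naked pair. Remove those values from a4.
a4 has just one choice, so a4 = green.
No further eliminations apply; a1 can still be any of blue, orange, pink.

blue, orange, pink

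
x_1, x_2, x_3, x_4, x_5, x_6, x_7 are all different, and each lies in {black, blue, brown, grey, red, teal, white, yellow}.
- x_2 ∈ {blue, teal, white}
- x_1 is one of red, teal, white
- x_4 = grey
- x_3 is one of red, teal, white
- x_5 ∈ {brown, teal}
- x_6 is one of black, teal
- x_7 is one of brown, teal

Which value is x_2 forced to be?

x_4 must be grey (only option left).
The 6 still-open variables together cover exactly {black, blue, brown, red, teal, white} — 6 values for 6 variables — and black appears only in x_6's list, so x_6 = black.
The 5 still-open variables together cover exactly {blue, brown, red, teal, white} — 5 values for 5 variables — and blue appears only in x_2's list, so x_2 = blue.

blue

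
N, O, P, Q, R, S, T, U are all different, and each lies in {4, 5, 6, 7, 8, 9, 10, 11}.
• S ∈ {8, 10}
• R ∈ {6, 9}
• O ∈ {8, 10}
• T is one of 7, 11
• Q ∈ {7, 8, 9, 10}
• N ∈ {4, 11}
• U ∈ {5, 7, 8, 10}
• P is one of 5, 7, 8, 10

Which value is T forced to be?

11

The 8 variables draw from only 8 values {4, 5, 6, 7, 8, 9, 10, 11}, so each is used; only N can be 4, hence N = 4.
The 7 still-open variables together cover exactly {5, 6, 7, 8, 9, 10, 11} — 7 values for 7 variables — and 6 appears only in R's list, so R = 6.
The 6 still-open variables together cover exactly {5, 7, 8, 9, 10, 11} — 6 values for 6 variables — and 9 appears only in Q's list, so Q = 9.
Among the 5 still-open variables, 11 fits only T (and all 5 values in {5, 7, 8, 10, 11} must be used), so T = 11.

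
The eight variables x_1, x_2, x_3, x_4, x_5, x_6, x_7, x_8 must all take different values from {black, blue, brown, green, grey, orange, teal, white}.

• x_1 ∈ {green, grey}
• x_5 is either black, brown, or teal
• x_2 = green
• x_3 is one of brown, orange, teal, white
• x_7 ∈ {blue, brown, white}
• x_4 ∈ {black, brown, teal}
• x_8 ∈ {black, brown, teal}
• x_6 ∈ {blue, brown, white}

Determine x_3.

orange

x_2 has just one choice, so x_2 = green. So x_1 can't be green.
x_1's domain is down to {grey}, so x_1 = grey.
Among the 6 still-open variables, orange fits only x_3 (and all 6 values in {black, blue, brown, orange, teal, white} must be used), so x_3 = orange.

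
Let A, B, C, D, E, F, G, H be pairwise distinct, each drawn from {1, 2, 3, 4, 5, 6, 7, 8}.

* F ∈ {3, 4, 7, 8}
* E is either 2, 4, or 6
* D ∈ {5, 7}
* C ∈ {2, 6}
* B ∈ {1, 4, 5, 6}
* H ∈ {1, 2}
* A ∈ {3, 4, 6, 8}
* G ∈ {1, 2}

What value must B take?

The 2 variables G and H are confined to {1, 2}, which locks those values in; drop them from B, C, E.
C has just one choice, so C = 6. Strike 6 from A, B, E.
That leaves E = 4. So A, B, F can't be 4.
So B = 5.

5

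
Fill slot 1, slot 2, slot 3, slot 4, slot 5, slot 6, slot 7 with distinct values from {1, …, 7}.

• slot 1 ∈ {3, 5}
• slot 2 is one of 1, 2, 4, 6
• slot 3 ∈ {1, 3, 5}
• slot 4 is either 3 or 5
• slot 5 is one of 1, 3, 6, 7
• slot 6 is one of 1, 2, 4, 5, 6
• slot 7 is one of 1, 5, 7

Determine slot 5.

6

slot 1 and slot 4 share exactly the 2 values {3, 5}; by pigeonhole those values go to them, so strike 3, 5 from slot 3, slot 5, slot 6, slot 7.
slot 3 has just one choice, so slot 3 = 1. Eliminate 1 elsewhere: slot 2, slot 5, slot 6, slot 7.
That leaves slot 7 = 7. Eliminate 7 elsewhere: slot 5.
So slot 5 = 6.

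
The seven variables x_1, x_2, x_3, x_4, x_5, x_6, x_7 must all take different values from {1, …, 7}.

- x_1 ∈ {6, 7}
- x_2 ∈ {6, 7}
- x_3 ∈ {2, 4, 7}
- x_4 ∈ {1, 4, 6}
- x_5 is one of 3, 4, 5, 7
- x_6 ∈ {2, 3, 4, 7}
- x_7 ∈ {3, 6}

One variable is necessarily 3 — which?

x_7

The 7 variables together cover exactly {1, 2, 3, 4, 5, 6, 7} — 7 values for 7 variables — and 1 appears only in x_4's list, so x_4 = 1.
The 6 still-open variables together cover exactly {2, 3, 4, 5, 6, 7} — 6 values for 6 variables — and 5 appears only in x_5's list, so x_5 = 5.
The 2 variables x_1 and x_2 are confined to {6, 7}, which locks those values in; drop them from x_3, x_6, x_7.
So 3 goes to x_7.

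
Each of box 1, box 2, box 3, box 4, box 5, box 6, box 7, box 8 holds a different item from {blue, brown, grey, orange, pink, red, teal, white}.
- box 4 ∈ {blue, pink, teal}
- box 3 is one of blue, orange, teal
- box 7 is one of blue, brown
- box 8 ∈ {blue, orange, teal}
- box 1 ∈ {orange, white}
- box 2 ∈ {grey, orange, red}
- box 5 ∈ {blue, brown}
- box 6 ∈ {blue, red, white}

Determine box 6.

Among the 8 variables, grey fits only box 2 (and all 8 values in {blue, brown, grey, orange, pink, red, teal, white} must be used), so box 2 = grey.
The 7 still-open variables draw from only 7 values {blue, brown, orange, pink, red, teal, white}, so each is used; only box 4 can be pink, hence box 4 = pink.
The 6 still-open variables together cover exactly {blue, brown, orange, red, teal, white} — 6 values for 6 variables — and red appears only in box 6's list, so box 6 = red.

red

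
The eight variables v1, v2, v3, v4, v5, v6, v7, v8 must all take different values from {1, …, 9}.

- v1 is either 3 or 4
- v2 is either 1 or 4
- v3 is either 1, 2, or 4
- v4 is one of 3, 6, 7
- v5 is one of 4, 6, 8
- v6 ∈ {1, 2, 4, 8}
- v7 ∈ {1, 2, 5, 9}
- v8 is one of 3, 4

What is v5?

6

The 2 variables v1 and v8 are confined to {3, 4}, which locks those values in; drop them from v2, v3, v4, v5, v6.
v2's domain is down to {1}, so v2 = 1. Eliminate 1 elsewhere: v3, v6, v7.
v3 must be 2 (only option left). So v6, v7 can't be 2.
v6's domain is down to {8}, so v6 = 8. So v5 can't be 8.
So v5 = 6.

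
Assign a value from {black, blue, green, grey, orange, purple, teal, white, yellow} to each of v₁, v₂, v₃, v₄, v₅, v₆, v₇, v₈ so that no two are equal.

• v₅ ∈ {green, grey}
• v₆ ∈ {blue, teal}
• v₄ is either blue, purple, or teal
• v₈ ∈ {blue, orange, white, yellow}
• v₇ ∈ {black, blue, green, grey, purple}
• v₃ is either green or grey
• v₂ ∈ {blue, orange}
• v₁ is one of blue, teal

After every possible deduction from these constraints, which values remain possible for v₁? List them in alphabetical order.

blue, teal

v₁ and v₆ between them cover only {blue, teal} — a naked pair. Remove those values from v₂, v₄, v₇, v₈.
That leaves v₂ = orange. So v₈ can't be orange.
That leaves v₄ = purple. Strike purple from v₇.
The 2 variables v₃ and v₅ are confined to {green, grey}, which locks those values in; drop them from v₇.
v₇ must be black (only option left).
No further eliminations apply; v₁ can still be any of blue, teal.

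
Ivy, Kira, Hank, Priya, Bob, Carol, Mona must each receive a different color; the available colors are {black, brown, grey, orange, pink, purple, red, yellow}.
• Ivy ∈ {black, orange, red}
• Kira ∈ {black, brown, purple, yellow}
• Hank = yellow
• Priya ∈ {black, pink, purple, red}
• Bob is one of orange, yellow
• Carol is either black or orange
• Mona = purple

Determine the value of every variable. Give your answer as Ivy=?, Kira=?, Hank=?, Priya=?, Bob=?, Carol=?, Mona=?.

Ivy=red, Kira=brown, Hank=yellow, Priya=pink, Bob=orange, Carol=black, Mona=purple

Hank must be yellow (only option left). Strike yellow from Kira, Bob.
Bob has just one choice, so Bob = orange. Remove orange from Ivy, Carol.
Carol's domain is down to {black}, so Carol = black. Strike black from Ivy, Kira, Priya.
That leaves Mona = purple. So Kira, Priya can't be purple.
Ivy's domain is down to {red}, so Ivy = red. Strike red from Priya.
Kira has just one choice, so Kira = brown.
Priya's domain is down to {pink}, so Priya = pink.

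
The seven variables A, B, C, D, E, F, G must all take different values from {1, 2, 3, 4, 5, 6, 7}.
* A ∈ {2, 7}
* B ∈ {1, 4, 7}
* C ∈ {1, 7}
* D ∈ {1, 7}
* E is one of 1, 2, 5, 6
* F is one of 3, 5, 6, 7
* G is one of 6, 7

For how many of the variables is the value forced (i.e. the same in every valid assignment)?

Among the 7 variables, 3 fits only F (and all 7 values in {1, 2, 3, 4, 5, 6, 7} must be used), so F = 3.
Among the 6 still-open variables, 4 fits only B (and all 6 values in {1, 2, 4, 5, 6, 7} must be used), so B = 4.
Among the 5 still-open variables, 5 fits only E (and all 5 values in {1, 2, 5, 6, 7} must be used), so E = 5.
The 4 still-open variables together cover exactly {1, 2, 6, 7} — 4 values for 4 variables — and 2 appears only in A's list, so A = 2.
The 3 still-open variables together cover exactly {1, 6, 7} — 3 values for 3 variables — and 6 appears only in G's list, so G = 6.
Determined: A=2, B=4, E=5, F=3, G=6. The other variables each still have more than one consistent value. That makes 5.

5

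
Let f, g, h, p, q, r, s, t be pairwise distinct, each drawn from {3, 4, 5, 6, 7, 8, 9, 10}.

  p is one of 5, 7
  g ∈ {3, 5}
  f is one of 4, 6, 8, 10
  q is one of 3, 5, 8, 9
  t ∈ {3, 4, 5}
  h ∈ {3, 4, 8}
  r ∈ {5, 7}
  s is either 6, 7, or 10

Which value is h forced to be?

The 8 variables draw from only 8 values {3, 4, 5, 6, 7, 8, 9, 10}, so each is used; only q can be 9, hence q = 9.
The 2 variables p and r are confined to {5, 7}, which locks those values in; drop them from g, s, t.
g must be 3 (only option left). So h, t can't be 3.
t has just one choice, so t = 4. Eliminate 4 elsewhere: f, h.
So h = 8.

8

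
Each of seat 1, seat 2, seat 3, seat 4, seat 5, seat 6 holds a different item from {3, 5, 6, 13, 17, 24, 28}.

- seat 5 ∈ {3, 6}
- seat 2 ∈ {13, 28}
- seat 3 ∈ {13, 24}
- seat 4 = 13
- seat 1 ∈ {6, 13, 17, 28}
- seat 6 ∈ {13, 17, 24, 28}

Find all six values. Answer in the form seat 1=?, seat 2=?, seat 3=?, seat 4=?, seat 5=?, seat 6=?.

seat 4's domain is down to {13}, so seat 4 = 13. Strike 13 from seat 1, seat 2, seat 3, seat 6.
seat 2's domain is down to {28}, so seat 2 = 28. Strike 28 from seat 1, seat 6.
seat 3 must be 24 (only option left). So seat 6 can't be 24.
That leaves seat 6 = 17. Strike 17 from seat 1.
seat 1's domain is down to {6}, so seat 1 = 6. Eliminate 6 elsewhere: seat 5.
seat 5's domain is down to {3}, so seat 5 = 3.

seat 1=6, seat 2=28, seat 3=24, seat 4=13, seat 5=3, seat 6=17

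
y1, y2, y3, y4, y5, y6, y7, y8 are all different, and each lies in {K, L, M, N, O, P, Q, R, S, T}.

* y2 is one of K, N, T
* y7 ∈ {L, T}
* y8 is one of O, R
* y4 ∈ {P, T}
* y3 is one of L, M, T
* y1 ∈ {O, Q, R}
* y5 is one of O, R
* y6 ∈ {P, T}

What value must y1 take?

Q

y4 and y6 between them cover only {P, T} — a naked pair. Remove those values from y2, y3, y7.
y7 has just one choice, so y7 = L. Strike L from y3.
y3 has just one choice, so y3 = M.
y5 and y8 between them cover only {O, R} — a naked pair. Remove those values from y1.
So y1 = Q.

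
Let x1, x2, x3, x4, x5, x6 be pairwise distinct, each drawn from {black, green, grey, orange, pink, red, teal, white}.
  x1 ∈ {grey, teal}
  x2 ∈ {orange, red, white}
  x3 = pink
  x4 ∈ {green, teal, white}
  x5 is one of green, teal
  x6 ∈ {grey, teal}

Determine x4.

white

x3 must be pink (only option left).
The 2 variables x1 and x6 are confined to {grey, teal}, which locks those values in; drop them from x4, x5.
x5 must be green (only option left). Eliminate green elsewhere: x4.
So x4 = white.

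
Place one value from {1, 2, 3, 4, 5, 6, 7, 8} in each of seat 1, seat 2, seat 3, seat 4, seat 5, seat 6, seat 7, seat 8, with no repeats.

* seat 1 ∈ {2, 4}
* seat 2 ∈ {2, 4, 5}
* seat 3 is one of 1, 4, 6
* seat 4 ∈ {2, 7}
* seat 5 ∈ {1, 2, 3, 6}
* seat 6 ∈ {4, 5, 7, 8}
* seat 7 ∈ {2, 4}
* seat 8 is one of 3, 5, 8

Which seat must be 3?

seat 1 and seat 7 share exactly the 2 values {2, 4}; by pigeonhole those values go to them, so strike 2, 4 from seat 2, seat 3, seat 4, seat 5, seat 6.
seat 2's domain is down to {5}, so seat 2 = 5. Eliminate 5 elsewhere: seat 6, seat 8.
seat 4 has just one choice, so seat 4 = 7. Strike 7 from seat 6.
seat 6 has just one choice, so seat 6 = 8. Eliminate 8 elsewhere: seat 8.
So 3 goes to seat 8.

seat 8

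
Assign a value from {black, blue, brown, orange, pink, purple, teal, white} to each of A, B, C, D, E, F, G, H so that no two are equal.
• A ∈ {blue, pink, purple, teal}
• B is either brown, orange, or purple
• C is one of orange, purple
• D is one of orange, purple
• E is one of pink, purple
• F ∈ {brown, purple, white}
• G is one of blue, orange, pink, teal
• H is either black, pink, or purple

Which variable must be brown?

Among the 8 variables, black fits only H (and all 8 values in {black, blue, brown, orange, pink, purple, teal, white} must be used), so H = black.
The 7 still-open variables together cover exactly {blue, brown, orange, pink, purple, teal, white} — 7 values for 7 variables — and white appears only in F's list, so F = white.
The 6 still-open variables draw from only 6 values {blue, brown, orange, pink, purple, teal}, so each is used; only B can be brown, hence B = brown.

B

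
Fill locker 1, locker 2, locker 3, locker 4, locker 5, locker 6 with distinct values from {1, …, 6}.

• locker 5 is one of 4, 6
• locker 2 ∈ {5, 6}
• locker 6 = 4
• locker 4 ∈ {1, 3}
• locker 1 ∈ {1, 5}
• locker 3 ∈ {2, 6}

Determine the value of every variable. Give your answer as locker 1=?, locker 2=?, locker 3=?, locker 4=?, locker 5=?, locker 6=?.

locker 1=1, locker 2=5, locker 3=2, locker 4=3, locker 5=6, locker 6=4

locker 6 must be 4 (only option left). Eliminate 4 elsewhere: locker 5.
locker 5's domain is down to {6}, so locker 5 = 6. So locker 2, locker 3 can't be 6.
locker 2 has just one choice, so locker 2 = 5. So locker 1 can't be 5.
locker 3 must be 2 (only option left).
locker 1 must be 1 (only option left). So locker 4 can't be 1.
locker 4's domain is down to {3}, so locker 4 = 3.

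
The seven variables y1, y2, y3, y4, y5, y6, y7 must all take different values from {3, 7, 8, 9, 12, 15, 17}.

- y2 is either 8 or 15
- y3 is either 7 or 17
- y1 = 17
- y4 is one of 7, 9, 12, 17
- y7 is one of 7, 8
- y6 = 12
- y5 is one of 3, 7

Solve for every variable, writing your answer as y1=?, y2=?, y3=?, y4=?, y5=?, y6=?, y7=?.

y1=17, y2=15, y3=7, y4=9, y5=3, y6=12, y7=8

y1's domain is down to {17}, so y1 = 17. Remove 17 from y3, y4.
y3's domain is down to {7}, so y3 = 7. Eliminate 7 elsewhere: y4, y5, y7.
y5 must be 3 (only option left).
y6's domain is down to {12}, so y6 = 12. Remove 12 from y4.
That leaves y7 = 8. Eliminate 8 elsewhere: y2.
y2 has just one choice, so y2 = 15.
y4 must be 9 (only option left).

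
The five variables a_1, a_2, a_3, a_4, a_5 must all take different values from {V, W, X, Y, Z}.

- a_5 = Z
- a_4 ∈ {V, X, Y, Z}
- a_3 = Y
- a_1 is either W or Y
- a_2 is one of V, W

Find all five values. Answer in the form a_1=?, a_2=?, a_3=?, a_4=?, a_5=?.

a_1=W, a_2=V, a_3=Y, a_4=X, a_5=Z

a_3's domain is down to {Y}, so a_3 = Y. Remove Y from a_1, a_4.
a_5's domain is down to {Z}, so a_5 = Z. Strike Z from a_4.
a_1's domain is down to {W}, so a_1 = W. Strike W from a_2.
a_2 must be V (only option left). Eliminate V elsewhere: a_4.
That leaves a_4 = X.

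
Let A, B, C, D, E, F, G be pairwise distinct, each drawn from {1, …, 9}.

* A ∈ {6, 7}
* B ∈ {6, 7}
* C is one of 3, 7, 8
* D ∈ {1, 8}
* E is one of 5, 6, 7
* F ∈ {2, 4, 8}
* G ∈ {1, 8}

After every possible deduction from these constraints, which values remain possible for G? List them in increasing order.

A and B between them cover only {6, 7} — a naked pair. Remove those values from C, E.
E must be 5 (only option left).
D and G between them cover only {1, 8} — a naked pair. Remove those values from C, F.
C has just one choice, so C = 3.
No further eliminations apply; G can still be any of 1, 8.

1, 8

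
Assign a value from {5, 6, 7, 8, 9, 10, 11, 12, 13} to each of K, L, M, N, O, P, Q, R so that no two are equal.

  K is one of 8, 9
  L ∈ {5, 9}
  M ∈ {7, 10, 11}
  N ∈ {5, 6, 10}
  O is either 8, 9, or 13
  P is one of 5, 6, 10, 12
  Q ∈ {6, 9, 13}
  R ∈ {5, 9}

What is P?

12

The 2 variables L and R are confined to {5, 9}, which locks those values in; drop them from K, N, O, P, Q.
K has just one choice, so K = 8. Remove 8 from O.
O must be 13 (only option left). Remove 13 from Q.
Q has just one choice, so Q = 6. Strike 6 from N, P.
N must be 10 (only option left). Remove 10 from M, P.
So P = 12.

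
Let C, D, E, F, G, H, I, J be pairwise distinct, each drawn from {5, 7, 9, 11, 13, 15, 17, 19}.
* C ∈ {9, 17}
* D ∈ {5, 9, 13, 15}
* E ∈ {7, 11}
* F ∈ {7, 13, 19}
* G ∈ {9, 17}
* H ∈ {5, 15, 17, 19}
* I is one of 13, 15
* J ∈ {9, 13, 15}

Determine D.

The 8 variables together cover exactly {5, 7, 9, 11, 13, 15, 17, 19} — 8 values for 8 variables — and 11 appears only in E's list, so E = 11.
Among the 7 still-open variables, 7 fits only F (and all 7 values in {5, 7, 9, 13, 15, 17, 19} must be used), so F = 7.
The 6 still-open variables together cover exactly {5, 9, 13, 15, 17, 19} — 6 values for 6 variables — and 19 appears only in H's list, so H = 19.
The 5 still-open variables together cover exactly {5, 9, 13, 15, 17} — 5 values for 5 variables — and 5 appears only in D's list, so D = 5.

5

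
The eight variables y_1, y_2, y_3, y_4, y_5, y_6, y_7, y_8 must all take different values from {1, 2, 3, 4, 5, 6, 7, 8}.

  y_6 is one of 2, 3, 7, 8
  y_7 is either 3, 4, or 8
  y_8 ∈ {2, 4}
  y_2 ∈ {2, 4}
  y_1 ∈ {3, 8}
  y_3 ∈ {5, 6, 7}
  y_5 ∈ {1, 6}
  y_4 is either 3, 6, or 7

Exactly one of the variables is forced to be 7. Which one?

The 8 variables draw from only 8 values {1, 2, 3, 4, 5, 6, 7, 8}, so each is used; only y_5 can be 1, hence y_5 = 1.
The 7 still-open variables together cover exactly {2, 3, 4, 5, 6, 7, 8} — 7 values for 7 variables — and 5 appears only in y_3's list, so y_3 = 5.
The 6 still-open variables draw from only 6 values {2, 3, 4, 6, 7, 8}, so each is used; only y_4 can be 6, hence y_4 = 6.
The 5 still-open variables draw from only 5 values {2, 3, 4, 7, 8}, so each is used; only y_6 can be 7, hence y_6 = 7.

y_6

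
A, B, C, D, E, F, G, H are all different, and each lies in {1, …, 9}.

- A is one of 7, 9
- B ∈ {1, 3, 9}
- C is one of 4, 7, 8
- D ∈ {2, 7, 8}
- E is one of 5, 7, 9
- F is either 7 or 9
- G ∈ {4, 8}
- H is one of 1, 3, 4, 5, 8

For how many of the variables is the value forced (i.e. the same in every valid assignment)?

The 8 variables together cover exactly {1, 2, 3, 4, 5, 7, 8, 9} — 8 values for 8 variables — and 2 appears only in D's list, so D = 2.
A and F share exactly the 2 values {7, 9}; by pigeonhole those values go to them, so strike 7, 9 from B, C, E.
E must be 5 (only option left). Remove 5 from H.
C and G between them cover only {4, 8} — a naked pair. Remove those values from H.
Determined: D=2, E=5. The other variables each still have more than one consistent value. That makes 2.

2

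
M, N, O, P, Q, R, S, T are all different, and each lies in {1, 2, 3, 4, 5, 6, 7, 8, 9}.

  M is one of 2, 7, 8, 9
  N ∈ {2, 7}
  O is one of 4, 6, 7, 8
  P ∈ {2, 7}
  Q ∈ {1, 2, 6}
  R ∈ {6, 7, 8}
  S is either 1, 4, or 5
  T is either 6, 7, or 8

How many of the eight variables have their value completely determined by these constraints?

4

The 8 variables draw from only 8 values {1, 2, 4, 5, 6, 7, 8, 9}, so each is used; only S can be 5, hence S = 5.
The 7 still-open variables draw from only 7 values {1, 2, 4, 6, 7, 8, 9}, so each is used; only Q can be 1, hence Q = 1.
The 6 still-open variables together cover exactly {2, 4, 6, 7, 8, 9} — 6 values for 6 variables — and 4 appears only in O's list, so O = 4.
Among the 5 still-open variables, 9 fits only M (and all 5 values in {2, 6, 7, 8, 9} must be used), so M = 9.
N and P between them cover only {2, 7} — a naked pair. Remove those values from R, T.
Determined: M=9, O=4, Q=1, S=5. The other variables each still have more than one consistent value. That makes 4.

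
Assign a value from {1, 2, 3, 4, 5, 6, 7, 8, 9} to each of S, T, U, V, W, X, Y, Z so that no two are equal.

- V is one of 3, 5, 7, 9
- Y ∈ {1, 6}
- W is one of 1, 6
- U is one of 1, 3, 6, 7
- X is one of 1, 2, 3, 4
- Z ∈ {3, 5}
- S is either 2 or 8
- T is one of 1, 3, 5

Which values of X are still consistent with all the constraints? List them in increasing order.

W and Y share exactly the 2 values {1, 6}; by pigeonhole those values go to them, so strike 1, 6 from T, U, X.
The 2 variables T and Z are confined to {3, 5}, which locks those values in; drop them from U, V, X.
U has just one choice, so U = 7. Remove 7 from V.
V has just one choice, so V = 9.
No further eliminations apply; X can still be any of 2, 4.

2, 4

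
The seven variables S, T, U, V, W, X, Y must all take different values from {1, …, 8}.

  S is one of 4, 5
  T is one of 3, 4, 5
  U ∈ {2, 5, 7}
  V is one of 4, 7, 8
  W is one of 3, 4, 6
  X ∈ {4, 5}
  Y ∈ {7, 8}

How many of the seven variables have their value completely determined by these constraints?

Among the 7 variables, 2 fits only U (and all 7 values in {2, 3, 4, 5, 6, 7, 8} must be used), so U = 2.
Among the 6 still-open variables, 6 fits only W (and all 6 values in {3, 4, 5, 6, 7, 8} must be used), so W = 6.
The 5 still-open variables draw from only 5 values {3, 4, 5, 7, 8}, so each is used; only T can be 3, hence T = 3.
S and X share exactly the 2 values {4, 5}; by pigeonhole those values go to them, so strike 4, 5 from V.
Determined: T=3, U=2, W=6. The other variables each still have more than one consistent value. That makes 3.

3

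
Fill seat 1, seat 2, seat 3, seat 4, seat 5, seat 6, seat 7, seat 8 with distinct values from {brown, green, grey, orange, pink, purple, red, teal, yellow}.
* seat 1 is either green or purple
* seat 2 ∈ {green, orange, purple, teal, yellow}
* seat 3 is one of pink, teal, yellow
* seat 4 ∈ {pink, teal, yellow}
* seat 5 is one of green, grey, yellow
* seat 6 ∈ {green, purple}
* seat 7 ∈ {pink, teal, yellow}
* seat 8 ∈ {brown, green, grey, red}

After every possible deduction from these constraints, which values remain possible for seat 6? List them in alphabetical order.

seat 1 and seat 6 share exactly the 2 values {green, purple}; by pigeonhole those values go to them, so strike green, purple from seat 2, seat 5, seat 8.
seat 3, seat 4, seat 7 between them cover only {pink, teal, yellow} — a naked triple. Remove those values from seat 2, seat 5.
seat 2 has just one choice, so seat 2 = orange.
seat 5 must be grey (only option left). Eliminate grey elsewhere: seat 8.
No further eliminations apply; seat 6 can still be any of green, purple.

green, purple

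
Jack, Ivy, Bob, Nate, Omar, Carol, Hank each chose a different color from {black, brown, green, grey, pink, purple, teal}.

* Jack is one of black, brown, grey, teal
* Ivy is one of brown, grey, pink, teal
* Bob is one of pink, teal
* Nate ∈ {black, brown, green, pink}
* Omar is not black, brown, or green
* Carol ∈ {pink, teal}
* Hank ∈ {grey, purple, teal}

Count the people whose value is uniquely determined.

3

The 7 variables together cover exactly {black, brown, green, grey, pink, purple, teal} — 7 values for 7 variables — and green appears only in Nate's list, so Nate = green.
Among the 6 still-open variables, black fits only Jack (and all 6 values in {black, brown, grey, pink, purple, teal} must be used), so Jack = black.
The 5 still-open variables together cover exactly {brown, grey, pink, purple, teal} — 5 values for 5 variables — and brown appears only in Ivy's list, so Ivy = brown.
Bob and Carol between them cover only {pink, teal} — a naked pair. Remove those values from Omar, Hank.
Determined: Jack=black, Ivy=brown, Nate=green. The other people each still have more than one consistent value. That makes 3.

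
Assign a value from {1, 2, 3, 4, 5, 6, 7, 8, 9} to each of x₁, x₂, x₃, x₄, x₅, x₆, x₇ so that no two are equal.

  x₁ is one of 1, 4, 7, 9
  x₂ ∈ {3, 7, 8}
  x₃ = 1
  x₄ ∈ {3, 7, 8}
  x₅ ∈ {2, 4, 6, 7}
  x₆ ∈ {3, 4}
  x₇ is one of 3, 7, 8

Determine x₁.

9

x₃ has just one choice, so x₃ = 1. Strike 1 from x₁.
x₂, x₄, x₇ between them cover only {3, 7, 8} — a naked triple. Remove those values from x₁, x₅, x₆.
That leaves x₆ = 4. Strike 4 from x₁, x₅.
So x₁ = 9.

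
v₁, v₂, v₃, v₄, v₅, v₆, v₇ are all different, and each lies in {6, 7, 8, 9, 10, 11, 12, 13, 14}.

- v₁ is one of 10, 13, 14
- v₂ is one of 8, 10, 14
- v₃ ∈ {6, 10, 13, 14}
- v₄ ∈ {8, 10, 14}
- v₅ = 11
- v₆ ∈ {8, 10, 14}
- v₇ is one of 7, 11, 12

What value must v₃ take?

v₅ has just one choice, so v₅ = 11. Remove 11 from v₇.
v₂, v₄, v₆ share exactly the 3 values {8, 10, 14}; by pigeonhole those values go to them, so strike 8, 10, 14 from v₁, v₃.
v₁ has just one choice, so v₁ = 13. Remove 13 from v₃.
So v₃ = 6.

6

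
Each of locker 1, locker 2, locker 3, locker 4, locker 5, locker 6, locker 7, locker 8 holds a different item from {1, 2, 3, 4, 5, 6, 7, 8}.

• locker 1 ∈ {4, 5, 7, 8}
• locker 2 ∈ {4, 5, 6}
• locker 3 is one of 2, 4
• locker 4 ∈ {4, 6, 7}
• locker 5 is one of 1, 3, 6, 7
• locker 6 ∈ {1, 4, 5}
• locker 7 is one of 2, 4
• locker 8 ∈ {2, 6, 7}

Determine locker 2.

5

The 8 variables together cover exactly {1, 2, 3, 4, 5, 6, 7, 8} — 8 values for 8 variables — and 3 appears only in locker 5's list, so locker 5 = 3.
Among the 7 still-open variables, 1 fits only locker 6 (and all 7 values in {1, 2, 4, 5, 6, 7, 8} must be used), so locker 6 = 1.
The 6 still-open variables together cover exactly {2, 4, 5, 6, 7, 8} — 6 values for 6 variables — and 8 appears only in locker 1's list, so locker 1 = 8.
The 5 still-open variables draw from only 5 values {2, 4, 5, 6, 7}, so each is used; only locker 2 can be 5, hence locker 2 = 5.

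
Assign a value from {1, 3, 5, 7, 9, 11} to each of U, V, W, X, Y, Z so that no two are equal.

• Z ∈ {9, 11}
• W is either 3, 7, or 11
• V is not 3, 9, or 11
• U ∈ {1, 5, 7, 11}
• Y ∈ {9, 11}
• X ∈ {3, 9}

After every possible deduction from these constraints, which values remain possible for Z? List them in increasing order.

9, 11

Y and Z between them cover only {9, 11} — a naked pair. Remove those values from U, W, X.
X has just one choice, so X = 3. Eliminate 3 elsewhere: W.
W's domain is down to {7}, so W = 7. Strike 7 from U, V.
No further eliminations apply; Z can still be any of 9, 11.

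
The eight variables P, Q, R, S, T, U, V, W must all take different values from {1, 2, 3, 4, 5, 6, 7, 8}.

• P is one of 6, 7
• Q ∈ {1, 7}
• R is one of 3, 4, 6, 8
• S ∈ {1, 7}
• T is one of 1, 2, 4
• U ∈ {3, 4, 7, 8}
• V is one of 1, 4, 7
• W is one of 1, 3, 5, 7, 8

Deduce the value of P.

Among the 8 variables, 2 fits only T (and all 8 values in {1, 2, 3, 4, 5, 6, 7, 8} must be used), so T = 2.
The 7 still-open variables together cover exactly {1, 3, 4, 5, 6, 7, 8} — 7 values for 7 variables — and 5 appears only in W's list, so W = 5.
Q and S between them cover only {1, 7} — a naked pair. Remove those values from P, U, V.
So P = 6.

6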